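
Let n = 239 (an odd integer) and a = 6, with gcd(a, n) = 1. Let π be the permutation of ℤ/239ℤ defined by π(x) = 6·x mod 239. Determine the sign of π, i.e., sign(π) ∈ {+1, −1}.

Orbit of 1 under x↦6x: [1, 6, 36, 216, 101, 128, 51]… (length divides ord_239(6)).
15 cycles of lengths [17, 17, 17, 17, 17, 17, 17, 17, 17, 17, 17, 17, 17, 17, 1].
sign(π) = (−1)^{n − #cycles} = (−1)^{239−15} = (−1)^224 = +1.
Zolotarev: (6|239) = +1, matching the cycle-count sign.

+1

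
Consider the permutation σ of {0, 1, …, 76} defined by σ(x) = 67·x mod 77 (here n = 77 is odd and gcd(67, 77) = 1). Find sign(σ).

+1

Orbit of 1 under x↦67x: [1, 67, 23]… (length divides ord_77(67)).
Cycle type of π: 3×22 + 1×11; total 33 cycles.
33 cycles on 77: each ℓ→(−1)^(ℓ−1), product (−1)^44 = +1.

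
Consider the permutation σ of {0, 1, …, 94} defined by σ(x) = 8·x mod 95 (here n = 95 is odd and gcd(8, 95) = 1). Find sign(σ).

+1

Start at x=26: 26 → 18 → 49 → 12 → 1 → 8 → 64 → … (one orbit).
Cycle lengths of π_8 on ℤ/95ℤ: [12, 12, 12, 12, 12, 12, 6, 6, 6, 4, 1]; 11 cycles in total.
n − c = 95 − 11 = 84; sign = (−1)^84 = +1.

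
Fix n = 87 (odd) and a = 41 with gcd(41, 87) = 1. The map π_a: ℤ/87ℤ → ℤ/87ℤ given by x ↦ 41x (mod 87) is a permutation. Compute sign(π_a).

Orbit of 1 under x↦41x: [1, 41, 28, 17]… (length divides ord_87(41)).
The orbit structure of x ↦ 41x mod 87: 23 orbits of sizes [4, 4, 4, 4, 4, 4, 4, 4, 4, 4, 4, 4, 4, 4, 4, 4, 4, 4, 4, 4, 4, 2, 1].
sign(π) = (−1)^{n − #cycles} = (−1)^{87−23} = (−1)^64 = +1.
Via Zolotarev, sign(π_{41}) = (41|87) = +1.

+1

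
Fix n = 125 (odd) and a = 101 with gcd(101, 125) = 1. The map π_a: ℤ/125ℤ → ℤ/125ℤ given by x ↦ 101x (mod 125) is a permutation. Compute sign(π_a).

Orbit of 1 under x↦101x: [1, 101, 76, 51, 26]… (length divides ord_125(101)).
π_101 has 45 disjoint cycles with lengths [5, 5, 5, 5, 5, 5, 5, 5, 5, 5, 5, 5, 5, 5, 5, 5, 5, 5, 5, 5, 1, 1, 1, 1, 1, 1, 1, 1, 1, 1, 1, 1, 1, 1, 1, 1, 1, 1, 1, 1, 1, 1, 1, 1, 1] on {0,…,124}.
sign(π) = (−1)^{n − #cycles} = (−1)^{125−45} = (−1)^80 = +1.

+1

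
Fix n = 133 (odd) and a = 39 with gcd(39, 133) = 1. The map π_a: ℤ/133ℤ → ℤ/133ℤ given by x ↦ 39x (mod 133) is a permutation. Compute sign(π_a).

+1

Trace 1: π^k(1) = [1, 39, 58] for k=0..2.
π_39 has 57 disjoint cycles with lengths [3, 3, 3, 3, 3, 3, 3, 3, 3, 3, 3, 3, 3, 3, 3, 3, 3, 3, 3, 3, 3, 3, 3, 3, 3, 3, 3, 3, 3, 3, 3, 3, 3, 3, 3, 3, 3, 3, 1, 1, 1, 1, 1, 1, 1, 1, 1, 1, 1, 1, 1, 1, 1, 1, 1, 1, 1] on {0,…,132}.
n − c = 133 − 57 = 76; sign = (−1)^76 = +1.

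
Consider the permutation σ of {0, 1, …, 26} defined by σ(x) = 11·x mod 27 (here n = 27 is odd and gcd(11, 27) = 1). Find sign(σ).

-1

Trace 5: π^k(5) = [5, 1, 11, 13, 8, 7, 23] for k=0..6.
The orbit structure of x ↦ 11x mod 27: 4 orbits of sizes [18, 6, 2, 1].
27 − 4 = 23 transpositions; sign(π) = (−1)^23 = -1.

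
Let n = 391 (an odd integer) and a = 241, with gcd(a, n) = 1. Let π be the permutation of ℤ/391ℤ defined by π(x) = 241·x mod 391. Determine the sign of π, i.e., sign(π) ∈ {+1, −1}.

Trace 235: π^k(235) = [235, 331, 7, 123, 318, 2, 91] for k=0..6.
π_241 has 5 disjoint cycles with lengths [176, 176, 22, 16, 1] on {0,…,390}.
sign(π) = (−1)^{n − #cycles} = (−1)^{391−5} = (−1)^386 = +1.
Zolotarev: (241|391) = +1, matching the cycle-count sign.

+1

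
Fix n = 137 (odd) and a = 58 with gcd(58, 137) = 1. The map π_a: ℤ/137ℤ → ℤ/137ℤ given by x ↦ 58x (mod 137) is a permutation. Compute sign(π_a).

Trace 27: π^k(27) = [27, 59, 134, 100, 46, 65, 71] for k=0..6.
The orbit structure of x ↦ 58x mod 137: 2 orbits of sizes [136, 1].
137 − 2 = 135 transpositions; sign(π) = (−1)^135 = -1.
Zolotarev: (58|137) = -1, matching the cycle-count sign.

-1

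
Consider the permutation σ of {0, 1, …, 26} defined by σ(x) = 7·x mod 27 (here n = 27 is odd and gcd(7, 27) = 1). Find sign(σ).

Orbit of 7 under x↦7x: [7, 22, 19, 25, 13, 10, 16]… (length divides ord_27(7)).
The orbit structure of x ↦ 7x mod 27: 7 orbits of sizes [9, 9, 3, 3, 1, 1, 1].
With 7 cycles on 27 points, sign = (−1)^{27−7} = +1.
The Jacobi symbol (7|27) = +1 (Zolotarev) agrees.

+1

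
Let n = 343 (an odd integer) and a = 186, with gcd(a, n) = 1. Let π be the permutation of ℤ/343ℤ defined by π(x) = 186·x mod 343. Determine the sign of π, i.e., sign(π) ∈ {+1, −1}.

+1

Orbit of 86 under x↦186x: [86, 218, 74, 44, 295, 333, 198]… (length divides ord_343(186)).
Decompose π into cycles: lengths [147, 147, 21, 21, 3, 3, 1] (7 cycles, including the fixed point 0).
sign(π) = (−1)^{n − #cycles} = (−1)^{343−7} = (−1)^336 = +1.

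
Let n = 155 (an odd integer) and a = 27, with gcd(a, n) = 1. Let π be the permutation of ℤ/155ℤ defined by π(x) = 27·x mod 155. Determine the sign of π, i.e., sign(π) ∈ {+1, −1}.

+1

Start at x=77: 77 → 64 → 23 → 1 → 27 → 109 → 153 → … (one orbit).
Decompose π into cycles: lengths [20, 20, 20, 20, 20, 20, 10, 10, 10, 4, 1] (11 cycles, including the fixed point 0).
With 11 cycles on 155 points, sign = (−1)^{155−11} = +1.
Via Zolotarev, sign(π_{27}) = (27|155) = +1.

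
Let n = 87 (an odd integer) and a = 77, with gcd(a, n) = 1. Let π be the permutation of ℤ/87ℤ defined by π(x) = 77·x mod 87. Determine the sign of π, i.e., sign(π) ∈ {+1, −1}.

Orbit of 11 under x↦77x: [11, 64, 56, 49, 32, 28, 68]… (length divides ord_87(77)).
Decompose π into cycles: lengths [28, 28, 28, 2, 1] (5 cycles, including the fixed point 0).
sign(π) = (−1)^{n − #cycles} = (−1)^{87−5} = (−1)^82 = +1.
(77|87)_J = +1 (Zolotarev's lemma cross-check).

+1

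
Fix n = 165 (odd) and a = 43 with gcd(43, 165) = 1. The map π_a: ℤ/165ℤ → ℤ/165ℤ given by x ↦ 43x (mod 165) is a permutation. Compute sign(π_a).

+1

Start at x=43: 43 → 34 → 142 → 1 → 43 (one orbit).
Cycle lengths of π_43 on ℤ/165ℤ: [4, 4, 4, 4, 4, 4, 4, 4, 4, 4, 4, 4, 4, 4, 4, 4, 4, 4, 4, 4, 4, 4, 4, 4, 4, 4, 4, 4, 4, 4, 4, 4, 4, 2, 2, 2, 2, 2, 2, 2, 2, 2, 2, 2, 2, 2, 2, 2, 1, 1, 1]; 51 cycles in total.
n − c = 165 − 51 = 114; sign = (−1)^114 = +1.
Check: (43/165) = +1 by Zolotarev.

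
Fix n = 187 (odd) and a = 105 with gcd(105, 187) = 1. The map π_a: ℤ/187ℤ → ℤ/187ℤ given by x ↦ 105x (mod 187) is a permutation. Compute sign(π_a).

+1

Start at x=15: 15 → 79 → 67 → 116 → 25 → 7 → 174 → … (one orbit).
Cycle lengths of π_105 on ℤ/187ℤ: [80, 80, 16, 10, 1]; 5 cycles in total.
5 cycles on 187: each ℓ→(−1)^(ℓ−1), product (−1)^182 = +1.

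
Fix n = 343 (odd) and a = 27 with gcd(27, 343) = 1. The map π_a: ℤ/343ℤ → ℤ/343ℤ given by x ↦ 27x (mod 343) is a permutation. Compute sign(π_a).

-1

Start at x=111: 111 → 253 → 314 → 246 → 125 → 288 → 230 → … (one orbit).
The orbit structure of x ↦ 27x mod 343: 10 orbits of sizes [98, 98, 98, 14, 14, 14, 2, 2, 2, 1].
With 10 cycles on 343 points, sign = (−1)^{343−10} = -1.
(27|343)_J = -1 (Zolotarev's lemma cross-check).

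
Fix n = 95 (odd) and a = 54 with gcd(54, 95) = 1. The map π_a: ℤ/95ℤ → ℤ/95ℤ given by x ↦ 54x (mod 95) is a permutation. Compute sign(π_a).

Orbit of 49 under x↦54x: [49, 81, 4, 26, 74, 6, 39]… (length divides ord_95(54)).
π_54 has 9 disjoint cycles with lengths [18, 18, 18, 18, 9, 9, 2, 2, 1] on {0,…,94}.
Σ(ℓ_i−1) = 95−9 = 86; sign = (−1)^86 = +1.

+1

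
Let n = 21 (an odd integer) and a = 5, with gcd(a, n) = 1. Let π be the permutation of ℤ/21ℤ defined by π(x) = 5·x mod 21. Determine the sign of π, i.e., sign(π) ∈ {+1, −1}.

+1

Trace 20: π^k(20) = [20, 16, 17, 1, 5, 4] for k=0..5.
5 cycles of lengths [6, 6, 6, 2, 1].
21 − 5 = 16 transpositions; sign(π) = (−1)^16 = +1.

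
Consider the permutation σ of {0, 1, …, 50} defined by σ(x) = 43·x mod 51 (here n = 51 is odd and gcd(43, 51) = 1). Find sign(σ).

+1

Orbit of 13 under x↦43x: [13, 49, 16, 25, 4, 19, 1]… (length divides ord_51(43)).
Decompose π into cycles: lengths [8, 8, 8, 8, 8, 8, 1, 1, 1] (9 cycles, including the fixed point 0).
Σ(ℓ_i−1) = 51−9 = 42; sign = (−1)^42 = +1.
The Jacobi symbol (43|51) = +1 (Zolotarev) agrees.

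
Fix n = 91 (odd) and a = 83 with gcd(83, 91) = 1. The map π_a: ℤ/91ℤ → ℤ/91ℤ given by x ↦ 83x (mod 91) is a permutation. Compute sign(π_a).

Trace 34: π^k(34) = [34, 1, 83, 64] for k=0..3.
The orbit structure of x ↦ 83x mod 91: 25 orbits of sizes [4, 4, 4, 4, 4, 4, 4, 4, 4, 4, 4, 4, 4, 4, 4, 4, 4, 4, 4, 4, 4, 2, 2, 2, 1].
Σ(ℓ_i−1) = 91−25 = 66; sign = (−1)^66 = +1.
The Jacobi symbol (83|91) = +1 (Zolotarev) agrees.

+1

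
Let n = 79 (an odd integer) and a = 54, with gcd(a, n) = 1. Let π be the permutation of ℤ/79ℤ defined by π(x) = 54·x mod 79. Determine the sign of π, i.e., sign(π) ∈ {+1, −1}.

-1

Start at x=70: 70 → 67 → 63 → 5 → 33 → 44 → 6 → … (one orbit).
π_54 has 2 disjoint cycles with lengths [78, 1] on {0,…,78}.
79 − 2 = 77 transpositions; sign(π) = (−1)^77 = -1.
Zolotarev: (54|79) = -1, matching the cycle-count sign.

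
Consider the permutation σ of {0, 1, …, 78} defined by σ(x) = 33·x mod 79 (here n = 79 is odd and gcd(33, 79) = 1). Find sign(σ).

-1

Start at x=15: 15 → 21 → 61 → 38 → 69 → 65 → 12 → … (one orbit).
π_33 has 4 disjoint cycles with lengths [26, 26, 26, 1] on {0,…,78}.
Σ(ℓ_i−1) = 79−4 = 75; sign = (−1)^75 = -1.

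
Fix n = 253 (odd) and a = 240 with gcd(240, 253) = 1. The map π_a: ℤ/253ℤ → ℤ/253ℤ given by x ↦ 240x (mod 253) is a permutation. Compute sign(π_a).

-1

Start at x=190: 190 → 60 → 232 → 20 → 246 → 91 → 82 → … (one orbit).
Cycle type of π: 110×2 + 22 + 5×2 + 1; total 6 cycles.
With 6 cycles on 253 points, sign = (−1)^{253−6} = -1.
Via Zolotarev, sign(π_{240}) = (240|253) = -1.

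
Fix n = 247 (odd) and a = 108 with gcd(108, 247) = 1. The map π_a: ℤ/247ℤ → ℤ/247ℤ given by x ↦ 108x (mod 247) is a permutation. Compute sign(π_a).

Orbit of 139 under x↦108x: [139, 192, 235, 186, 81, 103, 9]… (length divides ord_247(108)).
π_108 has 16 disjoint cycles with lengths [18, 18, 18, 18, 18, 18, 18, 18, 18, 18, 18, 18, 18, 6, 6, 1] on {0,…,246}.
n − c = 247 − 16 = 231; sign = (−1)^231 = -1.
Zolotarev: (108|247) = -1, matching the cycle-count sign.

-1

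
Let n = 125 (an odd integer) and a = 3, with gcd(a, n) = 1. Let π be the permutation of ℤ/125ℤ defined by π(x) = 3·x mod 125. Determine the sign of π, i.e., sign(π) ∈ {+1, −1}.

-1

Start at x=6: 6 → 18 → 54 → 37 → 111 → 83 → 124 → … (one orbit).
Decompose π into cycles: lengths [100, 20, 4, 1] (4 cycles, including the fixed point 0).
n − c = 125 − 4 = 121; sign = (−1)^121 = -1.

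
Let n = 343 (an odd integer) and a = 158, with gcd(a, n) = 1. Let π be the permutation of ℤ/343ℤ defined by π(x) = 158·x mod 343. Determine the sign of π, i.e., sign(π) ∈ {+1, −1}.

+1

Trace 72: π^k(72) = [72, 57, 88, 184, 260, 263, 51] for k=0..6.
Cycle lengths of π_158 on ℤ/343ℤ: [147, 147, 21, 21, 3, 3, 1]; 7 cycles in total.
7 cycles on 343: each ℓ→(−1)^(ℓ−1), product (−1)^336 = +1.
Check: (158/343) = +1 by Zolotarev.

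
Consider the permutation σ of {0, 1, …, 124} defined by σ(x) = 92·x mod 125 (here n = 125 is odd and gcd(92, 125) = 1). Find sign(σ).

-1

Orbit of 62 under x↦92x: [62, 79, 18, 31, 102, 9, 78]… (length divides ord_125(92)).
π_92 has 4 disjoint cycles with lengths [100, 20, 4, 1] on {0,…,124}.
Σ(ℓ_i−1) = 125−4 = 121; sign = (−1)^121 = -1.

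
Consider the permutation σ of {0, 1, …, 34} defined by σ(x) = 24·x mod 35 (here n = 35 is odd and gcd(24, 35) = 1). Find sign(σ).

-1

Trace 34: π^k(34) = [34, 11, 19, 1, 24, 16] for k=0..5.
Decompose π into cycles: lengths [6, 6, 6, 6, 6, 2, 2, 1] (8 cycles, including the fixed point 0).
sign(π) = (−1)^{n − #cycles} = (−1)^{35−8} = (−1)^27 = -1.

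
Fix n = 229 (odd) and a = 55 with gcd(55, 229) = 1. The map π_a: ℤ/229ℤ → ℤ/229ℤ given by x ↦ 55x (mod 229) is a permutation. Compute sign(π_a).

+1

Orbit of 111 under x↦55x: [111, 151, 61, 149, 180, 53, 167]… (length divides ord_229(55)).
Cycle lengths of π_55 on ℤ/229ℤ: [57, 57, 57, 57, 1]; 5 cycles in total.
sign(π) = (−1)^{n − #cycles} = (−1)^{229−5} = (−1)^224 = +1.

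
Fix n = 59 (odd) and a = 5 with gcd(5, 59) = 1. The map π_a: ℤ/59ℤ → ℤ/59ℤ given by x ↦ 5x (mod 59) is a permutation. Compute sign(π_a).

+1

Trace 49: π^k(49) = [49, 9, 45, 48, 4, 20, 41] for k=0..6.
The orbit structure of x ↦ 5x mod 59: 3 orbits of sizes [29, 29, 1].
Σ(ℓ_i−1) = 59−3 = 56; sign = (−1)^56 = +1.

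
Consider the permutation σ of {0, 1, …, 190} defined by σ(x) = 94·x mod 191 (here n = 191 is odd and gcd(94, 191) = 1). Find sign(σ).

Orbit of 15 under x↦94x: [15, 73, 177, 21, 64, 95, 144]… (length divides ord_191(94)).
The orbit structure of x ↦ 94x mod 191: 2 orbits of sizes [190, 1].
191 − 2 = 189 transpositions; sign(π) = (−1)^189 = -1.
Check: (94/191) = -1 by Zolotarev.

-1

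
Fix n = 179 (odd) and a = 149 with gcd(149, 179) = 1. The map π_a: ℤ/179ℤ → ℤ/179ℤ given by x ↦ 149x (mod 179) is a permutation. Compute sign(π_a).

+1

Trace 25: π^k(25) = [25, 145, 125, 9, 88, 45, 82] for k=0..6.
3 cycles of lengths [89, 89, 1].
3 cycles on 179: each ℓ→(−1)^(ℓ−1), product (−1)^176 = +1.
Check: (149/179) = +1 by Zolotarev.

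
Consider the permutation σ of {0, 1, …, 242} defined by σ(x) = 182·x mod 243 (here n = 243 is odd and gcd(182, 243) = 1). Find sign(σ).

-1

Orbit of 232 under x↦182x: [232, 185, 136, 209, 130, 89, 160]… (length divides ord_243(182)).
Cycle type of π: 162 + 54 + 18 + 6 + 2 + 1; total 6 cycles.
sign(π) = (−1)^{n − #cycles} = (−1)^{243−6} = (−1)^237 = -1.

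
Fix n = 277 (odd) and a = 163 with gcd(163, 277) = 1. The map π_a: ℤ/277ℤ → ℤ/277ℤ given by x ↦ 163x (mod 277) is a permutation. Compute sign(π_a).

-1

Trace 17: π^k(17) = [17, 1, 163, 254, 129, 252, 80] for k=0..6.
Cycle lengths of π_163 on ℤ/277ℤ: [276, 1]; 2 cycles in total.
2 cycles on 277: each ℓ→(−1)^(ℓ−1), product (−1)^275 = -1.
Check: (163/277) = -1 by Zolotarev.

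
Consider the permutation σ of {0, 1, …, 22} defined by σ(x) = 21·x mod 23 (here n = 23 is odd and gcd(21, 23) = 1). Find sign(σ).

-1

Orbit of 9 under x↦21x: [9, 5, 13, 20, 6, 11, 1]… (length divides ord_23(21)).
2 cycles of lengths [22, 1].
23 − 2 = 21 transpositions; sign(π) = (−1)^21 = -1.
Check: (21/23) = -1 by Zolotarev.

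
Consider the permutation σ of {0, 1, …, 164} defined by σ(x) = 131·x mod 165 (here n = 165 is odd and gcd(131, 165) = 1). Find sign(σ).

+1

Orbit of 1 under x↦131x: [1, 131]… (length divides ord_165(131)).
85 cycles of lengths [2, 2, 2, 2, 2, 2, 2, 2, 2, 2, 2, 2, 2, 2, 2, 2, 2, 2, 2, 2, 2, 2, 2, 2, 2, 2, 2, 2, 2, 2, 2, 2, 2, 2, 2, 2, 2, 2, 2, 2, 2, 2, 2, 2, 2, 2, 2, 2, 2, 2, 2, 2, 2, 2, 2, 2, 2, 2, 2, 2, 2, 2, 2, 2, 2, 2, 2, 2, 2, 2, 2, 2, 2, 2, 2, 2, 2, 2, 2, 2, 1, 1, 1, 1, 1].
sign(π) = (−1)^{n − #cycles} = (−1)^{165−85} = (−1)^80 = +1.
Zolotarev: (131|165) = +1, matching the cycle-count sign.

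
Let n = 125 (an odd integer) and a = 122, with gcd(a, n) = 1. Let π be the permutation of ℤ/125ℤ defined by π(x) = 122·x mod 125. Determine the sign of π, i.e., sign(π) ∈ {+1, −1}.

-1

Orbit of 3 under x↦122x: [3, 116, 27, 44, 118, 21, 62]… (length divides ord_125(122)).
The orbit structure of x ↦ 122x mod 125: 4 orbits of sizes [100, 20, 4, 1].
n − c = 125 − 4 = 121; sign = (−1)^121 = -1.
The Jacobi symbol (122|125) = -1 (Zolotarev) agrees.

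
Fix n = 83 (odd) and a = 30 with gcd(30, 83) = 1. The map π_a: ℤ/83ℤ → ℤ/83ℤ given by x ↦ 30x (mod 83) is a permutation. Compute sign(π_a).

+1

Orbit of 40 under x↦30x: [40, 38, 61, 4, 37, 31, 17]… (length divides ord_83(30)).
The orbit structure of x ↦ 30x mod 83: 3 orbits of sizes [41, 41, 1].
sign(π) = (−1)^{n − #cycles} = (−1)^{83−3} = (−1)^80 = +1.
Zolotarev: (30|83) = +1, matching the cycle-count sign.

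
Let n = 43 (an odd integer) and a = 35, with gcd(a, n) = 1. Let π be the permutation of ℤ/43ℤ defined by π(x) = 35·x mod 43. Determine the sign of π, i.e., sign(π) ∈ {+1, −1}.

+1

Trace 41: π^k(41) = [41, 16, 1, 35, 21, 4, 11] for k=0..6.
7 cycles of lengths [7, 7, 7, 7, 7, 7, 1].
With 7 cycles on 43 points, sign = (−1)^{43−7} = +1.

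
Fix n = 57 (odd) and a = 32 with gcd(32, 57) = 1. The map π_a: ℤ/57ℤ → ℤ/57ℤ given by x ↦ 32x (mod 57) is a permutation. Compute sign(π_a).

Trace 2: π^k(2) = [2, 7, 53, 43, 8, 28, 41] for k=0..6.
5 cycles of lengths [18, 18, 18, 2, 1].
Σ(ℓ_i−1) = 57−5 = 52; sign = (−1)^52 = +1.
Via Zolotarev, sign(π_{32}) = (32|57) = +1.

+1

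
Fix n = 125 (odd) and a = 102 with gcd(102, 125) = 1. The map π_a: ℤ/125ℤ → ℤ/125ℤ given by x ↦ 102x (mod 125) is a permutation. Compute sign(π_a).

-1

Orbit of 39 under x↦102x: [39, 103, 6, 112, 49, 123, 46]… (length divides ord_125(102)).
Cycle lengths of π_102 on ℤ/125ℤ: [100, 20, 4, 1]; 4 cycles in total.
sign(π) = (−1)^{n − #cycles} = (−1)^{125−4} = (−1)^121 = -1.
Via Zolotarev, sign(π_{102}) = (102|125) = -1.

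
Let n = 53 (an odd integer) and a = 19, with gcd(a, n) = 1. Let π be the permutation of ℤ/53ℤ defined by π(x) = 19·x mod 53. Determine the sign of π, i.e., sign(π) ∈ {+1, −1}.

Trace 13: π^k(13) = [13, 35, 29, 21, 28, 2, 38] for k=0..6.
The orbit structure of x ↦ 19x mod 53: 2 orbits of sizes [52, 1].
53 − 2 = 51 transpositions; sign(π) = (−1)^51 = -1.
(19|53)_J = -1 (Zolotarev's lemma cross-check).

-1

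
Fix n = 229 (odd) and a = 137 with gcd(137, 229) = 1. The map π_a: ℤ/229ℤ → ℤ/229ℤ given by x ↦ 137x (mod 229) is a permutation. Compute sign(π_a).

Orbit of 144 under x↦137x: [144, 34, 78, 152, 214, 6, 135]… (length divides ord_229(137)).
2 cycles of lengths [228, 1].
sign(π) = (−1)^{n − #cycles} = (−1)^{229−2} = (−1)^227 = -1.
(137|229)_J = -1 (Zolotarev's lemma cross-check).

-1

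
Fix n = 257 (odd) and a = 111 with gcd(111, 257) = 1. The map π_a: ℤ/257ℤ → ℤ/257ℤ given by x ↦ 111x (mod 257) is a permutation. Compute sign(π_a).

+1

Orbit of 88 under x↦111x: [88, 2, 222, 227, 11, 193, 92]… (length divides ord_257(111)).
Cycle lengths of π_111 on ℤ/257ℤ: [64, 64, 64, 64, 1]; 5 cycles in total.
Σ(ℓ_i−1) = 257−5 = 252; sign = (−1)^252 = +1.
Zolotarev: (111|257) = +1, matching the cycle-count sign.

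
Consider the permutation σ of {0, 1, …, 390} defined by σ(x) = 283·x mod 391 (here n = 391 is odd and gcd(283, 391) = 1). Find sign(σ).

+1

Trace 26: π^k(26) = [26, 320, 239, 385, 257, 5, 242] for k=0..6.
Decompose π into cycles: lengths [176, 176, 22, 16, 1] (5 cycles, including the fixed point 0).
5 cycles on 391: each ℓ→(−1)^(ℓ−1), product (−1)^386 = +1.
Via Zolotarev, sign(π_{283}) = (283|391) = +1.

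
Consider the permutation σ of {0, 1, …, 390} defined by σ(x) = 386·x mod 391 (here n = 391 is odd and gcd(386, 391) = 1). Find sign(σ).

Orbit of 4 under x↦386x: [4, 371, 100, 282, 154, 12, 331]… (length divides ord_391(386)).
6 cycles of lengths [176, 176, 16, 11, 11, 1].
391 − 6 = 385 transpositions; sign(π) = (−1)^385 = -1.

-1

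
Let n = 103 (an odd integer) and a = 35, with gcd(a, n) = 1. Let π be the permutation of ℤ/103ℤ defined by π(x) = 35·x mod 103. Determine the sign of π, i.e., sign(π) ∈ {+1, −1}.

Orbit of 84 under x↦35x: [84, 56, 3, 2, 70, 81, 54]… (length divides ord_103(35)).
The orbit structure of x ↦ 35x mod 103: 2 orbits of sizes [102, 1].
sign(π) = (−1)^{n − #cycles} = (−1)^{103−2} = (−1)^101 = -1.
Check: (35/103) = -1 by Zolotarev.

-1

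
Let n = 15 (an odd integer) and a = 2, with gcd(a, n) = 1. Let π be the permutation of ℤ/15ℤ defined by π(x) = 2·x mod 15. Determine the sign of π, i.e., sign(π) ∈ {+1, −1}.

Trace 1: π^k(1) = [1, 2, 4, 8] for k=0..3.
The orbit structure of x ↦ 2x mod 15: 5 orbits of sizes [4, 4, 4, 2, 1].
sign(π) = (−1)^{n − #cycles} = (−1)^{15−5} = (−1)^10 = +1.

+1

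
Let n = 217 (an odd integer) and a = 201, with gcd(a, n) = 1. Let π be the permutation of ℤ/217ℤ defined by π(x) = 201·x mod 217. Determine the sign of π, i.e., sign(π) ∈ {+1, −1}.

+1

Trace 39: π^k(39) = [39, 27, 2, 185, 78, 54, 4] for k=0..6.
11 cycles of lengths [30, 30, 30, 30, 30, 30, 10, 10, 10, 6, 1].
217 − 11 = 206 transpositions; sign(π) = (−1)^206 = +1.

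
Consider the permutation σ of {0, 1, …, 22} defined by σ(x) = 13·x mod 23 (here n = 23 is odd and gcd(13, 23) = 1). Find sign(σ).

Orbit of 8 under x↦13x: [8, 12, 18, 4, 6, 9, 2]… (length divides ord_23(13)).
Decompose π into cycles: lengths [11, 11, 1] (3 cycles, including the fixed point 0).
Σ(ℓ_i−1) = 23−3 = 20; sign = (−1)^20 = +1.
(13|23)_J = +1 (Zolotarev's lemma cross-check).

+1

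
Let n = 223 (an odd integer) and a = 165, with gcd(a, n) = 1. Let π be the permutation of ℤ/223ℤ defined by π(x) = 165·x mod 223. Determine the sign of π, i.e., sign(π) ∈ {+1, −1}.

Orbit of 45 under x↦165x: [45, 66, 186, 139, 189, 188, 23]… (length divides ord_223(165)).
2 cycles of lengths [222, 1].
223 − 2 = 221 transpositions; sign(π) = (−1)^221 = -1.
(165|223)_J = -1 (Zolotarev's lemma cross-check).

-1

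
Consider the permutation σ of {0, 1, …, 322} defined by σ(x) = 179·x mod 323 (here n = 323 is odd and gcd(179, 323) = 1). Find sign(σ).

Orbit of 254 under x↦179x: [254, 246, 106, 240, 1, 179, 64]… (length divides ord_323(179)).
Decompose π into cycles: lengths [24, 24, 24, 24, 24, 24, 24, 24, 24, 24, 24, 24, 8, 8, 6, 6, 6, 1] (18 cycles, including the fixed point 0).
With 18 cycles on 323 points, sign = (−1)^{323−18} = -1.

-1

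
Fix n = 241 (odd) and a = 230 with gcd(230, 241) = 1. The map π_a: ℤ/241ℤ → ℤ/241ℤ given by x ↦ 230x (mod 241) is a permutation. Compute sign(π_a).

Orbit of 22 under x↦230x: [22, 240, 11, 120, 126, 60, 63]… (length divides ord_241(230)).
π_230 has 6 disjoint cycles with lengths [48, 48, 48, 48, 48, 1] on {0,…,240}.
241 − 6 = 235 transpositions; sign(π) = (−1)^235 = -1.

-1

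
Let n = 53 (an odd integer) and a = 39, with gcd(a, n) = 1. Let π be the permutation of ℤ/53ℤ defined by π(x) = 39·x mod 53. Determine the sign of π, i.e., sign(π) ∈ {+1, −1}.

-1

Trace 15: π^k(15) = [15, 2, 25, 21, 24, 35, 40] for k=0..6.
π_39 has 2 disjoint cycles with lengths [52, 1] on {0,…,52}.
With 2 cycles on 53 points, sign = (−1)^{53−2} = -1.
Check: (39/53) = -1 by Zolotarev.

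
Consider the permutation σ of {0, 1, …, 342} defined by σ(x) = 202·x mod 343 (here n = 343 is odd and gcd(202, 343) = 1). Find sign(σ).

-1

Start at x=188: 188 → 246 → 300 → 232 → 216 → 71 → 279 → … (one orbit).
Cycle lengths of π_202 on ℤ/343ℤ: [98, 98, 98, 14, 14, 14, 2, 2, 2, 1]; 10 cycles in total.
Σ(ℓ_i−1) = 343−10 = 333; sign = (−1)^333 = -1.
The Jacobi symbol (202|343) = -1 (Zolotarev) agrees.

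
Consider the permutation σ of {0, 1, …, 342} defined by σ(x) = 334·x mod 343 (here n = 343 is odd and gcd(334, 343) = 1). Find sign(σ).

Start at x=158: 158 → 293 → 107 → 66 → 92 → 201 → 249 → … (one orbit).
The orbit structure of x ↦ 334x mod 343: 4 orbits of sizes [294, 42, 6, 1].
n − c = 343 − 4 = 339; sign = (−1)^339 = -1.
The Jacobi symbol (334|343) = -1 (Zolotarev) agrees.

-1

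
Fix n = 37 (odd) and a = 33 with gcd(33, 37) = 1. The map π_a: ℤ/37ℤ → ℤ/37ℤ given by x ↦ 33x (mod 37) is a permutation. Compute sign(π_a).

Start at x=26: 26 → 7 → 9 → 1 → 33 → 16 → 10 → … (one orbit).
π_33 has 5 disjoint cycles with lengths [9, 9, 9, 9, 1] on {0,…,36}.
5 cycles on 37: each ℓ→(−1)^(ℓ−1), product (−1)^32 = +1.
Via Zolotarev, sign(π_{33}) = (33|37) = +1.

+1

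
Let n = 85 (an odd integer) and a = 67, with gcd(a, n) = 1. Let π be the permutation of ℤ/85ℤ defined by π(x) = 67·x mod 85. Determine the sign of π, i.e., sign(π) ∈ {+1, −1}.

Start at x=67: 67 → 69 → 33 → 1 → 67 (one orbit).
Decompose π into cycles: lengths [4, 4, 4, 4, 4, 4, 4, 4, 4, 4, 4, 4, 4, 4, 4, 4, 4, 2, 2, 2, 2, 2, 2, 2, 2, 1] (26 cycles, including the fixed point 0).
n − c = 85 − 26 = 59; sign = (−1)^59 = -1.

-1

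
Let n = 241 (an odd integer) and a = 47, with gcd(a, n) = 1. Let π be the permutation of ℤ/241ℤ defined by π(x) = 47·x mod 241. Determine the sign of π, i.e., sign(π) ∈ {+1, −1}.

+1

Trace 5: π^k(5) = [5, 235, 200, 1, 47, 40, 193] for k=0..6.
7 cycles of lengths [40, 40, 40, 40, 40, 40, 1].
Σ(ℓ_i−1) = 241−7 = 234; sign = (−1)^234 = +1.
Check: (47/241) = +1 by Zolotarev.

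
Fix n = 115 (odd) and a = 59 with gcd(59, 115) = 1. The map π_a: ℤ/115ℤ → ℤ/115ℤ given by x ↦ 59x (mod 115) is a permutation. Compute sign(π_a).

Start at x=1: 1 → 59 → 31 → 104 → 41 → 4 → 6 → … (one orbit).
9 cycles of lengths [22, 22, 22, 22, 11, 11, 2, 2, 1].
With 9 cycles on 115 points, sign = (−1)^{115−9} = +1.
(59|115)_J = +1 (Zolotarev's lemma cross-check).

+1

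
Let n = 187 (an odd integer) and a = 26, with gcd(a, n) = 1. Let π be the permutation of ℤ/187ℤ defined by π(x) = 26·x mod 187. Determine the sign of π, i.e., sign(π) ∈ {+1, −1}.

Trace 53: π^k(53) = [53, 69, 111, 81, 49, 152, 25] for k=0..6.
Cycle type of π: 40×4 + 8×2 + 5×2 + 1; total 9 cycles.
187 − 9 = 178 transpositions; sign(π) = (−1)^178 = +1.

+1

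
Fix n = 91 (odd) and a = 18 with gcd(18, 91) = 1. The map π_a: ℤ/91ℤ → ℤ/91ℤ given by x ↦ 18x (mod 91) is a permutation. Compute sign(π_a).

Start at x=18: 18 → 51 → 8 → 53 → 44 → 64 → 60 → … (one orbit).
The orbit structure of x ↦ 18x mod 91: 12 orbits of sizes [12, 12, 12, 12, 12, 12, 4, 4, 4, 3, 3, 1].
91 − 12 = 79 transpositions; sign(π) = (−1)^79 = -1.
Zolotarev: (18|91) = -1, matching the cycle-count sign.

-1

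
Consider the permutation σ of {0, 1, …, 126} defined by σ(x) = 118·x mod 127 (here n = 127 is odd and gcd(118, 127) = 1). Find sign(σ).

-1

Trace 52: π^k(52) = [52, 40, 21, 65, 50, 58, 113] for k=0..6.
Cycle lengths of π_118 on ℤ/127ℤ: [126, 1]; 2 cycles in total.
n − c = 127 − 2 = 125; sign = (−1)^125 = -1.
Via Zolotarev, sign(π_{118}) = (118|127) = -1.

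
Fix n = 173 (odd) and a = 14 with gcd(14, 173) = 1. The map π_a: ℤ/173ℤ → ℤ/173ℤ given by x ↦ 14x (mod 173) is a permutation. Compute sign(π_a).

+1

Orbit of 109 under x↦14x: [109, 142, 85, 152, 52, 36, 158]… (length divides ord_173(14)).
π_14 has 5 disjoint cycles with lengths [43, 43, 43, 43, 1] on {0,…,172}.
sign(π) = (−1)^{n − #cycles} = (−1)^{173−5} = (−1)^168 = +1.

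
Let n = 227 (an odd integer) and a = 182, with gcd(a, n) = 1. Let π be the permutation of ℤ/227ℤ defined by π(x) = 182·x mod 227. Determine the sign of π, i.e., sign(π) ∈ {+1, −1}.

Start at x=63: 63 → 116 → 1 → 182 → 209 → 129 → 97 → … (one orbit).
π_182 has 3 disjoint cycles with lengths [113, 113, 1] on {0,…,226}.
sign(π) = (−1)^{n − #cycles} = (−1)^{227−3} = (−1)^224 = +1.
Zolotarev: (182|227) = +1, matching the cycle-count sign.

+1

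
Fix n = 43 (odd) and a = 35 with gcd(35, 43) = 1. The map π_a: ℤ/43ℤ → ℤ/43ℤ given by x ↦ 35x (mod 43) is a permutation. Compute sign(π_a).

Start at x=41: 41 → 16 → 1 → 35 → 21 → 4 → 11 → 41 (one orbit).
Cycle lengths of π_35 on ℤ/43ℤ: [7, 7, 7, 7, 7, 7, 1]; 7 cycles in total.
sign(π) = (−1)^{n − #cycles} = (−1)^{43−7} = (−1)^36 = +1.

+1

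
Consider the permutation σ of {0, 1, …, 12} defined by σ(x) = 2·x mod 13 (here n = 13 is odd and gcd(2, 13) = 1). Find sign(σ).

Trace 4: π^k(4) = [4, 8, 3, 6, 12, 11, 9] for k=0..6.
Cycle lengths of π_2 on ℤ/13ℤ: [12, 1]; 2 cycles in total.
sign(π) = (−1)^{n − #cycles} = (−1)^{13−2} = (−1)^11 = -1.

-1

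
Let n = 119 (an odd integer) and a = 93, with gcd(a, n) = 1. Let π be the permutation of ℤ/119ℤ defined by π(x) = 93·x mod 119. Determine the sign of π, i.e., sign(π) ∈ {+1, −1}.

Start at x=2: 2 → 67 → 43 → 72 → 32 → 1 → 93 → … (one orbit).
Cycle type of π: 24×4 + 8×2 + 3×2 + 1; total 9 cycles.
With 9 cycles on 119 points, sign = (−1)^{119−9} = +1.
Check: (93/119) = +1 by Zolotarev.

+1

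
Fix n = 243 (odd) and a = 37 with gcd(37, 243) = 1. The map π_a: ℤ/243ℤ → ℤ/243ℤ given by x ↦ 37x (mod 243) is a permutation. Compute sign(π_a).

Orbit of 91 under x↦37x: [91, 208, 163, 199, 73, 28, 64]… (length divides ord_243(37)).
Cycle type of π: 27×6 + 9×6 + 3×6 + 1×9; total 27 cycles.
243 − 27 = 216 transpositions; sign(π) = (−1)^216 = +1.
Zolotarev: (37|243) = +1, matching the cycle-count sign.

+1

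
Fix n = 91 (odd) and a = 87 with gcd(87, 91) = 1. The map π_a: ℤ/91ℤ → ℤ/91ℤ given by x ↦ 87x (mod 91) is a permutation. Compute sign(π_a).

Trace 68: π^k(68) = [68, 1, 87, 16, 27, 74] for k=0..5.
The orbit structure of x ↦ 87x mod 91: 18 orbits of sizes [6, 6, 6, 6, 6, 6, 6, 6, 6, 6, 6, 6, 6, 3, 3, 3, 3, 1].
n − c = 91 − 18 = 73; sign = (−1)^73 = -1.
(87|91)_J = -1 (Zolotarev's lemma cross-check).

-1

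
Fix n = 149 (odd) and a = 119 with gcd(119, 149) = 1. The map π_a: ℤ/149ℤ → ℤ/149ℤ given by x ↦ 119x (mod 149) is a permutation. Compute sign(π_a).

+1

Trace 24: π^k(24) = [24, 25, 144, 1, 119, 6, 118] for k=0..6.
3 cycles of lengths [74, 74, 1].
Σ(ℓ_i−1) = 149−3 = 146; sign = (−1)^146 = +1.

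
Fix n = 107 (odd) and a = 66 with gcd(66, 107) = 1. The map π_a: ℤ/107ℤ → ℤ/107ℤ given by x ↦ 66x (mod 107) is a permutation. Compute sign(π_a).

-1

Orbit of 67 under x↦66x: [67, 35, 63, 92, 80, 37, 88]… (length divides ord_107(66)).
π_66 has 2 disjoint cycles with lengths [106, 1] on {0,…,106}.
sign(π) = (−1)^{n − #cycles} = (−1)^{107−2} = (−1)^105 = -1.
(66|107)_J = -1 (Zolotarev's lemma cross-check).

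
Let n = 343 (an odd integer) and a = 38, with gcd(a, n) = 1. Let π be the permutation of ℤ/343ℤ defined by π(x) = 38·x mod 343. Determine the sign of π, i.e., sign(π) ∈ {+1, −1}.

-1

Start at x=207: 207 → 320 → 155 → 59 → 184 → 132 → 214 → … (one orbit).
π_38 has 4 disjoint cycles with lengths [294, 42, 6, 1] on {0,…,342}.
4 cycles on 343: each ℓ→(−1)^(ℓ−1), product (−1)^339 = -1.
Zolotarev: (38|343) = -1, matching the cycle-count sign.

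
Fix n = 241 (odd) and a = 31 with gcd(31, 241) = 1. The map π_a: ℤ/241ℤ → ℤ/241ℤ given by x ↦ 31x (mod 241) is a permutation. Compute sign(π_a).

-1

Start at x=229: 229 → 110 → 36 → 152 → 133 → 26 → 83 → … (one orbit).
Cycle lengths of π_31 on ℤ/241ℤ: [240, 1]; 2 cycles in total.
sign(π) = (−1)^{n − #cycles} = (−1)^{241−2} = (−1)^239 = -1.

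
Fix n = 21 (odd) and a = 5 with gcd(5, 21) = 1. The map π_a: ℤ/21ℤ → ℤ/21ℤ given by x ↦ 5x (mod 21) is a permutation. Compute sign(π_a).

Orbit of 17 under x↦5x: [17, 1, 5, 4, 20, 16]… (length divides ord_21(5)).
5 cycles of lengths [6, 6, 6, 2, 1].
n − c = 21 − 5 = 16; sign = (−1)^16 = +1.
Via Zolotarev, sign(π_{5}) = (5|21) = +1.

+1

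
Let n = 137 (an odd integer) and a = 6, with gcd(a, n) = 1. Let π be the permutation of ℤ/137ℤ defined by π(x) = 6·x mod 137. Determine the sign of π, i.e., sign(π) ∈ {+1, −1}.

-1

Orbit of 36 under x↦6x: [36, 79, 63, 104, 76, 45, 133]… (length divides ord_137(6)).
2 cycles of lengths [136, 1].
With 2 cycles on 137 points, sign = (−1)^{137−2} = -1.
Via Zolotarev, sign(π_{6}) = (6|137) = -1.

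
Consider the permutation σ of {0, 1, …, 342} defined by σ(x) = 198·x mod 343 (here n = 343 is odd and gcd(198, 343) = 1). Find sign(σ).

Trace 78: π^k(78) = [78, 9, 67, 232, 317, 340, 92] for k=0..6.
Cycle type of π: 147×2 + 21×2 + 3×2 + 1; total 7 cycles.
343 − 7 = 336 transpositions; sign(π) = (−1)^336 = +1.

+1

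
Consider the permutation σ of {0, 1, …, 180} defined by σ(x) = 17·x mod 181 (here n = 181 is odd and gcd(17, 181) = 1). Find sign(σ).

-1

Start at x=116: 116 → 162 → 39 → 120 → 49 → 109 → 43 → … (one orbit).
6 cycles of lengths [36, 36, 36, 36, 36, 1].
n − c = 181 − 6 = 175; sign = (−1)^175 = -1.
The Jacobi symbol (17|181) = -1 (Zolotarev) agrees.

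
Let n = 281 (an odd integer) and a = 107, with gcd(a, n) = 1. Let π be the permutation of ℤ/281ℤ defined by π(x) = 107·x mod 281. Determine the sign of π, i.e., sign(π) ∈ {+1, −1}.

-1

Start at x=235: 235 → 136 → 221 → 43 → 105 → 276 → 27 → … (one orbit).
The orbit structure of x ↦ 107x mod 281: 2 orbits of sizes [280, 1].
2 cycles on 281: each ℓ→(−1)^(ℓ−1), product (−1)^279 = -1.
Check: (107/281) = -1 by Zolotarev.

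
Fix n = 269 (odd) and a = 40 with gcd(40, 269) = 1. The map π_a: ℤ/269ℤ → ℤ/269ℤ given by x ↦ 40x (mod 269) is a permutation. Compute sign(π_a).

Start at x=248: 248 → 236 → 25 → 193 → 188 → 257 → 58 → … (one orbit).
The orbit structure of x ↦ 40x mod 269: 2 orbits of sizes [268, 1].
n − c = 269 − 2 = 267; sign = (−1)^267 = -1.

-1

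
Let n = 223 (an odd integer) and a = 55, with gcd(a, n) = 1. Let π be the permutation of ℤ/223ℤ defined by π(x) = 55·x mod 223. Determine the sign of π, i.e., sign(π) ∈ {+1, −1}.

Start at x=33: 33 → 31 → 144 → 115 → 81 → 218 → 171 → … (one orbit).
3 cycles of lengths [111, 111, 1].
3 cycles on 223: each ℓ→(−1)^(ℓ−1), product (−1)^220 = +1.
Check: (55/223) = +1 by Zolotarev.

+1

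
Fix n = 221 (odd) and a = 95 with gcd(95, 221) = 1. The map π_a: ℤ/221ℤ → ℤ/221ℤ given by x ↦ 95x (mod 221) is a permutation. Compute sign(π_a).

Trace 157: π^k(157) = [157, 108, 94, 90, 152, 75, 53] for k=0..6.
Decompose π into cycles: lengths [48, 48, 48, 48, 16, 6, 6, 1] (8 cycles, including the fixed point 0).
n − c = 221 − 8 = 213; sign = (−1)^213 = -1.
Via Zolotarev, sign(π_{95}) = (95|221) = -1.

-1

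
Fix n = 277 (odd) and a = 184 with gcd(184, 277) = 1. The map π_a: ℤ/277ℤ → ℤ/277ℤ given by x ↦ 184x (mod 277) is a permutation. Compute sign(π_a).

Start at x=75: 75 → 227 → 218 → 224 → 220 → 38 → 67 → … (one orbit).
Cycle type of π: 276 + 1; total 2 cycles.
n − c = 277 − 2 = 275; sign = (−1)^275 = -1.

-1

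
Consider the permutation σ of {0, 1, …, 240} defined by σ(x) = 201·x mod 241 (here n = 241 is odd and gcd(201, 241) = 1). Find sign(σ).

Start at x=235: 235 → 240 → 40 → 87 → 135 → 143 → 64 → … (one orbit).
Cycle lengths of π_201 on ℤ/241ℤ: [20, 20, 20, 20, 20, 20, 20, 20, 20, 20, 20, 20, 1]; 13 cycles in total.
241 − 13 = 228 transpositions; sign(π) = (−1)^228 = +1.
Check: (201/241) = +1 by Zolotarev.

+1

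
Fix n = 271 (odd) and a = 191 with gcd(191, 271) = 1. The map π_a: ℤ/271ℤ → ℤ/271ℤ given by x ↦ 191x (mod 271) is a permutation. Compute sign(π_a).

-1

Start at x=241: 241 → 232 → 139 → 262 → 178 → 123 → 187 → … (one orbit).
Decompose π into cycles: lengths [90, 90, 90, 1] (4 cycles, including the fixed point 0).
sign(π) = (−1)^{n − #cycles} = (−1)^{271−4} = (−1)^267 = -1.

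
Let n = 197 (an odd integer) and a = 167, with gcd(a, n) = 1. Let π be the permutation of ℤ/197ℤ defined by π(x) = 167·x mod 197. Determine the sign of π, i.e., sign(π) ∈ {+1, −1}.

Orbit of 20 under x↦167x: [20, 188, 73, 174, 99, 182, 56]… (length divides ord_197(167)).
π_167 has 2 disjoint cycles with lengths [196, 1] on {0,…,196}.
197 − 2 = 195 transpositions; sign(π) = (−1)^195 = -1.

-1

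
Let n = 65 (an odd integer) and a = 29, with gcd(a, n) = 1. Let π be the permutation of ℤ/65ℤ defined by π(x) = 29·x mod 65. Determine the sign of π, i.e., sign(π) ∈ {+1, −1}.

Start at x=16: 16 → 9 → 1 → 29 → 61 → 14 → 16 (one orbit).
π_29 has 15 disjoint cycles with lengths [6, 6, 6, 6, 6, 6, 6, 6, 3, 3, 3, 3, 2, 2, 1] on {0,…,64}.
With 15 cycles on 65 points, sign = (−1)^{65−15} = +1.

+1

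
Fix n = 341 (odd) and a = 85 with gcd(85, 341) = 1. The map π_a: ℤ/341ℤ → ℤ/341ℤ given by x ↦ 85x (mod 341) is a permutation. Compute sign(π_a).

Orbit of 256 under x↦85x: [256, 277, 16, 337, 1, 85, 64]… (length divides ord_341(85)).
Decompose π into cycles: lengths [10, 10, 10, 10, 10, 10, 10, 10, 10, 10, 10, 10, 10, 10, 10, 10, 10, 10, 10, 10, 10, 10, 10, 10, 10, 10, 10, 10, 10, 10, 10, 10, 10, 10, 1] (35 cycles, including the fixed point 0).
341 − 35 = 306 transpositions; sign(π) = (−1)^306 = +1.

+1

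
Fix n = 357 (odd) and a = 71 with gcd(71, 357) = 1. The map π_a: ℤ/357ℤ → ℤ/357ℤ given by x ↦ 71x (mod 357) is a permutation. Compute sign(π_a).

+1

Orbit of 1 under x↦71x: [1, 71, 43, 197, 64, 260, 253]… (length divides ord_357(71)).
Cycle lengths of π_71 on ℤ/357ℤ: [16, 16, 16, 16, 16, 16, 16, 16, 16, 16, 16, 16, 16, 16, 16, 16, 16, 16, 16, 16, 16, 2, 2, 2, 2, 2, 2, 2, 1, 1, 1, 1, 1, 1, 1]; 35 cycles in total.
With 35 cycles on 357 points, sign = (−1)^{357−35} = +1.
Zolotarev: (71|357) = +1, matching the cycle-count sign.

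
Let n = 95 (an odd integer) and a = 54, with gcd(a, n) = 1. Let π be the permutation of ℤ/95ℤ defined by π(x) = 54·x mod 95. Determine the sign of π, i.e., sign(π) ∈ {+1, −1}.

+1

Start at x=9: 9 → 11 → 24 → 61 → 64 → 36 → 44 → … (one orbit).
Cycle type of π: 18×4 + 9×2 + 2×2 + 1; total 9 cycles.
sign(π) = (−1)^{n − #cycles} = (−1)^{95−9} = (−1)^86 = +1.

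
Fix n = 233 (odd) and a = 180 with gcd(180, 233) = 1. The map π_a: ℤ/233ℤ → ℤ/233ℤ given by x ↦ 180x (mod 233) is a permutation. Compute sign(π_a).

Trace 31: π^k(31) = [31, 221, 170, 77, 113, 69, 71] for k=0..6.
π_180 has 2 disjoint cycles with lengths [232, 1] on {0,…,232}.
Σ(ℓ_i−1) = 233−2 = 231; sign = (−1)^231 = -1.
The Jacobi symbol (180|233) = -1 (Zolotarev) agrees.

-1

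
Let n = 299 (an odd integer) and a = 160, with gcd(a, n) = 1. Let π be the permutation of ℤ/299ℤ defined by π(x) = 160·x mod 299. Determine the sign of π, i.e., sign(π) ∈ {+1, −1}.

Start at x=114: 114 → 1 → 160 → 185 → 298 → 139 → 114 (one orbit).
π_160 has 58 disjoint cycles with lengths [6, 6, 6, 6, 6, 6, 6, 6, 6, 6, 6, 6, 6, 6, 6, 6, 6, 6, 6, 6, 6, 6, 6, 6, 6, 6, 6, 6, 6, 6, 6, 6, 6, 6, 6, 6, 6, 6, 6, 6, 6, 6, 6, 6, 6, 6, 2, 2, 2, 2, 2, 2, 2, 2, 2, 2, 2, 1] on {0,…,298}.
sign(π) = (−1)^{n − #cycles} = (−1)^{299−58} = (−1)^241 = -1.

-1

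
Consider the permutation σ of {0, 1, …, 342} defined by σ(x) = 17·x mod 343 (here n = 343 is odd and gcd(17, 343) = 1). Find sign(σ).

-1

Orbit of 282 under x↦17x: [282, 335, 207, 89, 141, 339, 275]… (length divides ord_343(17)).
Decompose π into cycles: lengths [294, 42, 6, 1] (4 cycles, including the fixed point 0).
With 4 cycles on 343 points, sign = (−1)^{343−4} = -1.
Check: (17/343) = -1 by Zolotarev.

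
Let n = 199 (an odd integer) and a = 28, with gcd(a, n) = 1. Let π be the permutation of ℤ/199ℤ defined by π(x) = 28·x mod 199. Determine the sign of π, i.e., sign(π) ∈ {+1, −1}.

+1

Start at x=5: 5 → 140 → 139 → 111 → 123 → 61 → 116 → … (one orbit).
The orbit structure of x ↦ 28x mod 199: 7 orbits of sizes [33, 33, 33, 33, 33, 33, 1].
n − c = 199 − 7 = 192; sign = (−1)^192 = +1.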